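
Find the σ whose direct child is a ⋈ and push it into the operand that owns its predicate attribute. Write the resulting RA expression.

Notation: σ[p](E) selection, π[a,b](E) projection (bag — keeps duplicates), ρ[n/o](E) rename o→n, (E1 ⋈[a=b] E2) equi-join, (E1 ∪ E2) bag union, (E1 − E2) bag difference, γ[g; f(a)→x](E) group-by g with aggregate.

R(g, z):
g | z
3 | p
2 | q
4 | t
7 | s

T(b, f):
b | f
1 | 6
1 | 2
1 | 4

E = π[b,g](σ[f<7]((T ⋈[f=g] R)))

σ filters on f, owned by the left side.
E' = π[b,g]((σ[f<7](T) ⋈[f=g] R))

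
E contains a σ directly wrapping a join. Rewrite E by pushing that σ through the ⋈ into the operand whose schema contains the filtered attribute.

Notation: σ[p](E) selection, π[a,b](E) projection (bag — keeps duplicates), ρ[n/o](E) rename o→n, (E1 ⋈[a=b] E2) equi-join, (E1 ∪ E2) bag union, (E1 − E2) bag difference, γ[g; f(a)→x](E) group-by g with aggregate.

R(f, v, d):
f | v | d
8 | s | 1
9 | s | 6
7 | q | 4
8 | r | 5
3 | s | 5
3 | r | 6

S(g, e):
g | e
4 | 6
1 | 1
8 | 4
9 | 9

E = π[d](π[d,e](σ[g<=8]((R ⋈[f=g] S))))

σ filters on g, owned by the right side.
E' = π[d](π[d,e]((R ⋈[f=g] σ[g<=8](S))))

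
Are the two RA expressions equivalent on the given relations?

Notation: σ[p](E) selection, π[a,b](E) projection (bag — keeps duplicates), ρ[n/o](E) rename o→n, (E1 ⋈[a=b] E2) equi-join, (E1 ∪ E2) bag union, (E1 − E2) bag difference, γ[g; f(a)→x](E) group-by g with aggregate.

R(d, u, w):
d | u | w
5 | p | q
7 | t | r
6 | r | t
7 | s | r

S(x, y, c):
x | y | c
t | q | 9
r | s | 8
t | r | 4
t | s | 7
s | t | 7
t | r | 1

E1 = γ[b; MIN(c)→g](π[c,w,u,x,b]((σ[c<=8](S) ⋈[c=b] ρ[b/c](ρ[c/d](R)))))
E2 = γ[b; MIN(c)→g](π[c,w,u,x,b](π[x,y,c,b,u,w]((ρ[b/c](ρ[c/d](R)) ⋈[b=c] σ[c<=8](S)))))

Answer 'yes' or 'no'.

E1 subexpression sizes:
  S → 6
  σ[c<=8](S) → 5
  R → 4
  ρ[c/d](R) → 4
  ρ[b/c](ρ[c/d](R)) → 4
  (σ[c<=8](S) ⋈[c=b] ρ[b/c](ρ[c/d](R))) → 4
  π[c,w,u,x,b]((σ[c<=8](S) ⋈[c=b] ρ[b/c](ρ[c/d](R)))) → 4
  γ[b; MIN(c)→g](π[c,w,u,x,b]((σ[c<=8](S) ⋈[c=b] ρ[b/c](ρ[c/d](R))))) → 1
E2 subexpression sizes:
  R → 4
  ρ[c/d](R) → 4
  ρ[b/c](ρ[c/d](R)) → 4
  S → 6
  σ[c<=8](S) → 5
  (ρ[b/c](ρ[c/d](R)) ⋈[b=c] σ[c<=8](S)) → 4
  π[x,y,c,b,u,w]((ρ[b/c](ρ[c/d](R)) ⋈[b=c] σ[c<=8](S))) → 4
  π[c,w,u,x,b](π[x,y,c,b,u,w]((ρ[b/c](ρ[c/d](R)) ⋈[b=c] σ[c<=8](S)))) → 4
  γ[b; MIN(c)→g](π[c,w,u,x,b](π[x,y,c,b,u,w]((ρ[b/c](ρ[c/d](R)) ⋈[b=c] σ[c<=8](S))))) → 1

E1 and E2 produce the same multiset:
b | g
7 | 7

yes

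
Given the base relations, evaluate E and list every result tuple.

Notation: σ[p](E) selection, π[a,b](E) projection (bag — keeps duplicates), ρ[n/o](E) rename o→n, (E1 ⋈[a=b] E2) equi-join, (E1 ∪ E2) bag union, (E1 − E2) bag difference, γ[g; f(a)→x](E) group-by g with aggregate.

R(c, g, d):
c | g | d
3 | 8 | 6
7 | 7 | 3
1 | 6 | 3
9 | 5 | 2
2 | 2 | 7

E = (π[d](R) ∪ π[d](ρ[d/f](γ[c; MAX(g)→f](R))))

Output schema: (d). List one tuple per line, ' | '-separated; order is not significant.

Subexpression sizes:
  R → 5
  π[d](R) → 5
  R → 5
  γ[c; MAX(g)→f](R) → 5
  ρ[d/f](γ[c; MAX(g)→f](R)) → 5
  π[d](ρ[d/f](γ[c; MAX(g)→f](R))) → 5
  (π[d](R) ∪ π[d](ρ[d/f](γ[c; MAX(g)→f](R)))) → 10

== RESULT ==
d
2
2
3
3
5
6
6
7
7
8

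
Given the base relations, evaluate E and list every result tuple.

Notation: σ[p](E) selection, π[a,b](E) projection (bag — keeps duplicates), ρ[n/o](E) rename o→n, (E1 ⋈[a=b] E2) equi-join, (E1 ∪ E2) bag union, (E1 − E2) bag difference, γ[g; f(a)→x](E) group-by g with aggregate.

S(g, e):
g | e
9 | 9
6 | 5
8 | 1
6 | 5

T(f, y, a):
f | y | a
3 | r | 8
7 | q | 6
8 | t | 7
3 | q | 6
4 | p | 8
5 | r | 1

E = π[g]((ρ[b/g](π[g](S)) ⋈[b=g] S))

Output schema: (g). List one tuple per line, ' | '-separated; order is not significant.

Subexpression sizes:
  S → 4
  π[g](S) → 4
  ρ[b/g](π[g](S)) → 4
  S → 4
  (ρ[b/g](π[g](S)) ⋈[b=g] S) → 6
  π[g]((ρ[b/g](π[g](S)) ⋈[b=g] S)) → 6

== RESULT ==
g
6
6
6
6
8
9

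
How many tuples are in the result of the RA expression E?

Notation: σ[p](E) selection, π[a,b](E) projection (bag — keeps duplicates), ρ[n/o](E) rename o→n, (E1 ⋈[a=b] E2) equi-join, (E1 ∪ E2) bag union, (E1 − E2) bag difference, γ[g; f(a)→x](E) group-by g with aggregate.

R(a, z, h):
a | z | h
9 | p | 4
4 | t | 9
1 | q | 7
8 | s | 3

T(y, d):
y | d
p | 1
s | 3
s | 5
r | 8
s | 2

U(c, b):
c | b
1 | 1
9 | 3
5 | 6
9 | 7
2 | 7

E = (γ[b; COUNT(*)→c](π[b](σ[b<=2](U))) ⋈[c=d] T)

Row counts bottom-up:
  U → 5
  σ[b<=2](U) → 1
  π[b](σ[b<=2](U)) → 1
  γ[b; COUNT(*)→c](π[b](σ[b<=2](U))) → 1
  T → 5
  (γ[b; COUNT(*)→c](π[b](σ[b<=2](U))) ⋈[c=d] T) → 1

|E| = 1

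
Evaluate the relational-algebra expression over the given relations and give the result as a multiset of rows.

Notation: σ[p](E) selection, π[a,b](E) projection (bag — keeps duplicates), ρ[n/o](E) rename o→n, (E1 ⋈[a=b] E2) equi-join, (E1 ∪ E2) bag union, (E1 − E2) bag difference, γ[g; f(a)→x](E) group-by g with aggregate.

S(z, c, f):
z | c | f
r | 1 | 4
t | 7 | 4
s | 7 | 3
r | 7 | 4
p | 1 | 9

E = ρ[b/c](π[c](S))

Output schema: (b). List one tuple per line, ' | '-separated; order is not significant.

Per-node cardinality:
  S → 5
  π[c](S) → 5
  ρ[b/c](π[c](S)) → 5

== RESULT ==
b
1
1
7
7
7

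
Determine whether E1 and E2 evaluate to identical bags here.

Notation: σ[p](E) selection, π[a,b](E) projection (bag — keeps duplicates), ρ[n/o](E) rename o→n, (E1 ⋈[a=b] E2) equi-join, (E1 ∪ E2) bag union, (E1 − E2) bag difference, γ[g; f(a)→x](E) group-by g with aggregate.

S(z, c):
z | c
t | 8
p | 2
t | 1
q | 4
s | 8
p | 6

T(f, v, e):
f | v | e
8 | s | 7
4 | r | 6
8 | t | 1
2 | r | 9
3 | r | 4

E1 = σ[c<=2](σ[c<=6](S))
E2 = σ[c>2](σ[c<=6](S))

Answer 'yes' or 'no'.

E1 subexpression sizes:
  S → 6
  σ[c<=6](S) → 4
  σ[c<=2](σ[c<=6](S)) → 2
E2 subexpression sizes:
  S → 6
  σ[c<=6](S) → 4
  σ[c>2](σ[c<=6](S)) → 2

E1 result:
z | c
p | 2
t | 1
E2 result:
z | c
p | 6
q | 4
Witness: ('q', 4) appears 0× in E1 but 1× in E2.

no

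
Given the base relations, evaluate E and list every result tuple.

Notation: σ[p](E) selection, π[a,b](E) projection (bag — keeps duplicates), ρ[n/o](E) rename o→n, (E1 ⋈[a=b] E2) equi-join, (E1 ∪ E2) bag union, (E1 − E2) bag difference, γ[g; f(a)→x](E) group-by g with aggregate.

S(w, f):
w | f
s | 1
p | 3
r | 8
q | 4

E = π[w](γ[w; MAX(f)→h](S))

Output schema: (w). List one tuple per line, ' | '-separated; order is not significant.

Per-node cardinality:
  S → 4
  γ[w; MAX(f)→h](S) → 4
  π[w](γ[w; MAX(f)→h](S)) → 4

== RESULT ==
w
p
q
r
s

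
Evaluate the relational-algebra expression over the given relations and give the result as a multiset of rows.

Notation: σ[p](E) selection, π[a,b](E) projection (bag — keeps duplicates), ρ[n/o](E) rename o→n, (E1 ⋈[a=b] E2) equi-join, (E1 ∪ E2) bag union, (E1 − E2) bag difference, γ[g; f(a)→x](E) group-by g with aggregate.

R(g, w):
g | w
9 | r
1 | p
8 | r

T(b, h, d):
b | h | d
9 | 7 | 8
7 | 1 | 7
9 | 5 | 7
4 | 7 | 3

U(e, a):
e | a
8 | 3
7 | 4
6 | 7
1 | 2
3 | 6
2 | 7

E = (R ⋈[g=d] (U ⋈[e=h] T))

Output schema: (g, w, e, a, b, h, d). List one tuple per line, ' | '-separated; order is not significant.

Per-node cardinality:
  R → 3
  U → 6
  T → 4
  (U ⋈[e=h] T) → 3
  (R ⋈[g=d] (U ⋈[e=h] T)) → 1

== RESULT ==
g | w | e | a | b | h | d
8 | r | 7 | 4 | 9 | 7 | 8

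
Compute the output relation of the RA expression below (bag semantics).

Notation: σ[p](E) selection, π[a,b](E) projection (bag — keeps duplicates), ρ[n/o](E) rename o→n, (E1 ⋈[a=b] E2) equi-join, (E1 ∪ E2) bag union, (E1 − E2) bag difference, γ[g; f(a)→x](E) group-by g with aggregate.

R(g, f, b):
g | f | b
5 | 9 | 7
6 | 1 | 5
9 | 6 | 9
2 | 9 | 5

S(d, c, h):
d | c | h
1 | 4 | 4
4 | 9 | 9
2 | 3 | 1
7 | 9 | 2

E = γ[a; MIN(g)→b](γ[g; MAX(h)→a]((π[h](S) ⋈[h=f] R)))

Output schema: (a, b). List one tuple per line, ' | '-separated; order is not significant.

Subexpression sizes:
  S → 4
  π[h](S) → 4
  R → 4
  (π[h](S) ⋈[h=f] R) → 3
  γ[g; MAX(h)→a]((π[h](S) ⋈[h=f] R)) → 3
  γ[a; MIN(g)→b](γ[g; MAX(h)→a]((π[h](S) ⋈[h=f] R))) → 2

== RESULT ==
a | b
1 | 6
9 | 2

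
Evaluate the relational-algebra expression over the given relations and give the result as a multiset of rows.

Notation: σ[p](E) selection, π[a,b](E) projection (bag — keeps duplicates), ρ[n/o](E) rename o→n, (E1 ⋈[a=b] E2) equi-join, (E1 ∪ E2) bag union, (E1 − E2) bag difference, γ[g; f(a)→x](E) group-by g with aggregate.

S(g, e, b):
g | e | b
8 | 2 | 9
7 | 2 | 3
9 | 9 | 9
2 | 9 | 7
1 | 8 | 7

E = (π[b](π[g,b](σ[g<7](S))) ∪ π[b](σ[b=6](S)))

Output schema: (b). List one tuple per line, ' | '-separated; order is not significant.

Row counts bottom-up:
  S → 5
  σ[g<7](S) → 2
  π[g,b](σ[g<7](S)) → 2
  π[b](π[g,b](σ[g<7](S))) → 2
  S → 5
  σ[b=6](S) → 0
  π[b](σ[b=6](S)) → 0
  (π[b](π[g,b](σ[g<7](S))) ∪ π[b](σ[b=6](S))) → 2

== RESULT ==
b
7
7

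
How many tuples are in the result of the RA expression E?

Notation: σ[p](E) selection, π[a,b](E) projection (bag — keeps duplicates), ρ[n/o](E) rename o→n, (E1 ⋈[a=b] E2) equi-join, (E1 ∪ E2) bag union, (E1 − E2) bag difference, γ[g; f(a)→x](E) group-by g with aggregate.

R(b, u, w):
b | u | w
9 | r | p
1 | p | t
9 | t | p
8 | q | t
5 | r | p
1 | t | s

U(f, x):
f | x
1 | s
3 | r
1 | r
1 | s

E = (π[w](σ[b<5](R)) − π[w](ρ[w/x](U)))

Stepwise |·|:
  R → 6
  σ[b<5](R) → 2
  π[w](σ[b<5](R)) → 2
  U → 4
  ρ[w/x](U) → 4
  π[w](ρ[w/x](U)) → 4
  (π[w](σ[b<5](R)) − π[w](ρ[w/x](U))) → 1

|E| = 1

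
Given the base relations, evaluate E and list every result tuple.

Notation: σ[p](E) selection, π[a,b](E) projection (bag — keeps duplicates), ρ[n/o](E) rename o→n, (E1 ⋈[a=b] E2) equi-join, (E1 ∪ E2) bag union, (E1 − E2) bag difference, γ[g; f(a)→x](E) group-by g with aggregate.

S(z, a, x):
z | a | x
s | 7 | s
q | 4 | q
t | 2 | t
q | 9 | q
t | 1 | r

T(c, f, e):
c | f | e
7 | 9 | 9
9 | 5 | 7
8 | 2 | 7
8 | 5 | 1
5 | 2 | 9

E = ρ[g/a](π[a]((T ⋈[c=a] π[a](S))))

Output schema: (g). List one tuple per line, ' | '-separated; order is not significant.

Row counts bottom-up:
  T → 5
  S → 5
  π[a](S) → 5
  (T ⋈[c=a] π[a](S)) → 2
  π[a]((T ⋈[c=a] π[a](S))) → 2
  ρ[g/a](π[a]((T ⋈[c=a] π[a](S)))) → 2

== RESULT ==
g
7
9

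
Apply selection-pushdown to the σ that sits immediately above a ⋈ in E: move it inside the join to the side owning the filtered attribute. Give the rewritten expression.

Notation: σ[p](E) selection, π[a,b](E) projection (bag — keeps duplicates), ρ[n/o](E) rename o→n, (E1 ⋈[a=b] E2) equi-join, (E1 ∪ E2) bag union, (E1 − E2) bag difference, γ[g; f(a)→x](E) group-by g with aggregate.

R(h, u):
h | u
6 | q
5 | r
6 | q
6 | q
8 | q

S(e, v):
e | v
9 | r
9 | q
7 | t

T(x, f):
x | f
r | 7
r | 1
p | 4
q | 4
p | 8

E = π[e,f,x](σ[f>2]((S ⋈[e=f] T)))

σ filters on f, owned by the right side.
E' = π[e,f,x]((S ⋈[e=f] σ[f>2](T)))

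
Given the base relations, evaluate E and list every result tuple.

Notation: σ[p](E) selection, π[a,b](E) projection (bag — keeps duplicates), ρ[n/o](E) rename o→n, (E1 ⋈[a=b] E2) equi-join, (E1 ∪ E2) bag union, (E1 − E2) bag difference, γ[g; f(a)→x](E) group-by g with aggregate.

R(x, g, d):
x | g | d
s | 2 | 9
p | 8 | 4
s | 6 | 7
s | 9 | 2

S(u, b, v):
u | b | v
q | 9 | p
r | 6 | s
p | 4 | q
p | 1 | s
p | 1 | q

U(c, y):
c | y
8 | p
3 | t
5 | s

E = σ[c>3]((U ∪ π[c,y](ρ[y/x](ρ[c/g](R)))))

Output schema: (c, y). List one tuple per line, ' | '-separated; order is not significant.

Row counts bottom-up:
  U → 3
  R → 4
  ρ[c/g](R) → 4
  ρ[y/x](ρ[c/g](R)) → 4
  π[c,y](ρ[y/x](ρ[c/g](R))) → 4
  (U ∪ π[c,y](ρ[y/x](ρ[c/g](R)))) → 7
  σ[c>3]((U ∪ π[c,y](ρ[y/x](ρ[c/g](R))))) → 5

== RESULT ==
c | y
5 | s
6 | s
8 | p
8 | p
9 | s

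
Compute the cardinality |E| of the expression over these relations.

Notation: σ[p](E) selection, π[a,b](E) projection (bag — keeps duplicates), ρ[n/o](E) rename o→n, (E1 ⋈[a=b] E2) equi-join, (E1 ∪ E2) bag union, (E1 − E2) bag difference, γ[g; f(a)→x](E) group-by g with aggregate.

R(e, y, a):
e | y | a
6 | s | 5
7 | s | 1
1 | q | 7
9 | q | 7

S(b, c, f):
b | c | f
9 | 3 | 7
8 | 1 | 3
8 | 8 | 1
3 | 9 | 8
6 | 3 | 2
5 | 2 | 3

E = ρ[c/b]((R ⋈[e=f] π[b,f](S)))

Row counts bottom-up:
  R → 4
  S → 6
  π[b,f](S) → 6
  (R ⋈[e=f] π[b,f](S)) → 2
  ρ[c/b]((R ⋈[e=f] π[b,f](S))) → 2

|E| = 2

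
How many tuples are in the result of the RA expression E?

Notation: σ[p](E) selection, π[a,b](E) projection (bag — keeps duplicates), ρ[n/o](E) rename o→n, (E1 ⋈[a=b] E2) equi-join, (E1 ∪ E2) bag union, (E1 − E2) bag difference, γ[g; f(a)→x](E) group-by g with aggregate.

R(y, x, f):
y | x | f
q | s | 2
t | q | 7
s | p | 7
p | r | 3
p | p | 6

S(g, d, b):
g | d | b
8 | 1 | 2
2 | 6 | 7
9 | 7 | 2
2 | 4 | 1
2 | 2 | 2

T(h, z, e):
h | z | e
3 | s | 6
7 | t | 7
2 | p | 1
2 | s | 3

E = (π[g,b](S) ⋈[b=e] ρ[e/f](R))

Subexpression sizes:
  S → 5
  π[g,b](S) → 5
  R → 5
  ρ[e/f](R) → 5
  (π[g,b](S) ⋈[b=e] ρ[e/f](R)) → 5

|E| = 5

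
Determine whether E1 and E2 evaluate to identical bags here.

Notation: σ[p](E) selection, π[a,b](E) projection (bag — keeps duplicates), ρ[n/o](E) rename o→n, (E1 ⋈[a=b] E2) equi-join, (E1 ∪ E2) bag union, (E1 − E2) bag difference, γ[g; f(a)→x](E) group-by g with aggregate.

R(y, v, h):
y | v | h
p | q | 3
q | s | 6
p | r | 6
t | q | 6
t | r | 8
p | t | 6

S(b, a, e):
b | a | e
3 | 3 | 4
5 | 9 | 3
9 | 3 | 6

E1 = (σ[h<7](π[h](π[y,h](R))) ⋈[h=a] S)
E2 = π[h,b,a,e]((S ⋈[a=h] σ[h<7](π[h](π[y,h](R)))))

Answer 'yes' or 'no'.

E1 stepwise |·|:
  R → 6
  π[y,h](R) → 6
  π[h](π[y,h](R)) → 6
  σ[h<7](π[h](π[y,h](R))) → 5
  S → 3
  (σ[h<7](π[h](π[y,h](R))) ⋈[h=a] S) → 2
E2 stepwise |·|:
  S → 3
  R → 6
  π[y,h](R) → 6
  π[h](π[y,h](R)) → 6
  σ[h<7](π[h](π[y,h](R))) → 5
  (S ⋈[a=h] σ[h<7](π[h](π[y,h](R)))) → 2
  π[h,b,a,e]((S ⋈[a=h] σ[h<7](π[h](π[y,h](R))))) → 2

E1 and E2 produce the same multiset:
h | b | a | e
3 | 3 | 3 | 4
3 | 9 | 3 | 6

yes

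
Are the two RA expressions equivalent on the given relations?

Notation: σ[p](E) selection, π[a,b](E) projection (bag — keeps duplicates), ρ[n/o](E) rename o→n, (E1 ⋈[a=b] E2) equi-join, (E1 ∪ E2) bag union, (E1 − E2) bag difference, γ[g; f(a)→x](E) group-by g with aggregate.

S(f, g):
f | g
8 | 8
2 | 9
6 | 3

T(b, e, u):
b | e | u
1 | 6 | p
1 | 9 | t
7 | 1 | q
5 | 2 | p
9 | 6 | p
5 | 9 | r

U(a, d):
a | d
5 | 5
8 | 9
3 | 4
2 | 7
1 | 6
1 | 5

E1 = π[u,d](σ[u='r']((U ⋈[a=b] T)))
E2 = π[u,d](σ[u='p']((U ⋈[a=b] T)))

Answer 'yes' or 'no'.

E1 subexpression sizes:
  U → 6
  T → 6
  (U ⋈[a=b] T) → 6
  σ[u='r']((U ⋈[a=b] T)) → 1
  π[u,d](σ[u='r']((U ⋈[a=b] T))) → 1
E2 subexpression sizes:
  U → 6
  T → 6
  (U ⋈[a=b] T) → 6
  σ[u='p']((U ⋈[a=b] T)) → 3
  π[u,d](σ[u='p']((U ⋈[a=b] T))) → 3

E1 result:
u | d
r | 5
E2 result:
u | d
p | 5
p | 5
p | 6
Witness: ('p', 5) appears 0× in E1 but 2× in E2.

no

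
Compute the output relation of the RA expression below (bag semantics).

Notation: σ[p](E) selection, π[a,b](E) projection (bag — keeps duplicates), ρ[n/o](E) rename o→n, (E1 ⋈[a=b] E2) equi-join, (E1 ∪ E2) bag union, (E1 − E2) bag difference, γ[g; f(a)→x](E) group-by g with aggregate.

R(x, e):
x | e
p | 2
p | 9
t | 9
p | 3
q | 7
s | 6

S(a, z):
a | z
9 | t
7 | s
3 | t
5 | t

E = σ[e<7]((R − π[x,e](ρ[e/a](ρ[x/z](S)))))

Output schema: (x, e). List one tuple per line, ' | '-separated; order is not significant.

Per-node cardinality:
  R → 6
  S → 4
  ρ[x/z](S) → 4
  ρ[e/a](ρ[x/z](S)) → 4
  π[x,e](ρ[e/a](ρ[x/z](S))) → 4
  (R − π[x,e](ρ[e/a](ρ[x/z](S)))) → 5
  σ[e<7]((R − π[x,e](ρ[e/a](ρ[x/z](S))))) → 3

== RESULT ==
x | e
p | 2
p | 3
s | 6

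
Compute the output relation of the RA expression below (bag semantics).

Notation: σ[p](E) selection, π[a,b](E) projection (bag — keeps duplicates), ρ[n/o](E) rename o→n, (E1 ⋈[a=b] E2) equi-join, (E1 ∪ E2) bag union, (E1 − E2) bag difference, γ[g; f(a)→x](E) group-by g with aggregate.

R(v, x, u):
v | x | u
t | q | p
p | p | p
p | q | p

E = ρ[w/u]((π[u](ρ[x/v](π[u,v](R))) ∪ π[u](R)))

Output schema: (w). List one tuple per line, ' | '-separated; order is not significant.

Per-node cardinality:
  R → 3
  π[u,v](R) → 3
  ρ[x/v](π[u,v](R)) → 3
  π[u](ρ[x/v](π[u,v](R))) → 3
  R → 3
  π[u](R) → 3
  (π[u](ρ[x/v](π[u,v](R))) ∪ π[u](R)) → 6
  ρ[w/u]((π[u](ρ[x/v](π[u,v](R))) ∪ π[u](R))) → 6

== RESULT ==
w
p
p
p
p
p
p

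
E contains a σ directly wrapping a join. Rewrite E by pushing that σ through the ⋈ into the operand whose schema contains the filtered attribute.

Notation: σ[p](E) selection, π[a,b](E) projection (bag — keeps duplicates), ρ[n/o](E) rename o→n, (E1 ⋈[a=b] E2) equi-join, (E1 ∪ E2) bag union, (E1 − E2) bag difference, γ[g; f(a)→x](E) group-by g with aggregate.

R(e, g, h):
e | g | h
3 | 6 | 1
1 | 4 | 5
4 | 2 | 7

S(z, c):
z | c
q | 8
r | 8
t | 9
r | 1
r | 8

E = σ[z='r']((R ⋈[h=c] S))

σ filters on z, owned by the right side.
E' = (R ⋈[h=c] σ[z='r'](S))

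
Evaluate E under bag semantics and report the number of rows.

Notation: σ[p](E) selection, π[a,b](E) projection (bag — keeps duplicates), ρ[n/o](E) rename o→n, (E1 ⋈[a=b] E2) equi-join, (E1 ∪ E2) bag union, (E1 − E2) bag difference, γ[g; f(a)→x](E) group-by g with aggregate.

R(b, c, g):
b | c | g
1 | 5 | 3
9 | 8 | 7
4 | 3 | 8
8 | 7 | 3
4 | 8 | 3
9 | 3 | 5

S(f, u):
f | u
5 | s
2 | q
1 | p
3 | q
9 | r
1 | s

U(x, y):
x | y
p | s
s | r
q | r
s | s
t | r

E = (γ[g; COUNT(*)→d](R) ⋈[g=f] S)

Per-node cardinality:
  R → 6
  γ[g; COUNT(*)→d](R) → 4
  S → 6
  (γ[g; COUNT(*)→d](R) ⋈[g=f] S) → 2

|E| = 2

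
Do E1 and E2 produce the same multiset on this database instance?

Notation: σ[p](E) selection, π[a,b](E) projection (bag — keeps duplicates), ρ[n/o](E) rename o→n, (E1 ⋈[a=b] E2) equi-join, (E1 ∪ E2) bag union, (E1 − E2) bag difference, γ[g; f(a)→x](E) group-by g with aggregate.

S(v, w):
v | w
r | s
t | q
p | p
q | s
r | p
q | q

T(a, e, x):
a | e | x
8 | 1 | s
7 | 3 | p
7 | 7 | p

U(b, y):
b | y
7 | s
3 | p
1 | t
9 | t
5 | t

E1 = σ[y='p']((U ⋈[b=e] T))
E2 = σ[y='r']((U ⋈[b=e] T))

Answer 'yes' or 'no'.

E1 per-node cardinality:
  U → 5
  T → 3
  (U ⋈[b=e] T) → 3
  σ[y='p']((U ⋈[b=e] T)) → 1
E2 per-node cardinality:
  U → 5
  T → 3
  (U ⋈[b=e] T) → 3
  σ[y='r']((U ⋈[b=e] T)) → 0

E1 result:
b | y | a | e | x
3 | p | 7 | 3 | p
E2 result:
b | y | a | e | x
(0 rows)
Witness: (3, 'p', 7, 3, 'p') appears 1× in E1 but 0× in E2.

no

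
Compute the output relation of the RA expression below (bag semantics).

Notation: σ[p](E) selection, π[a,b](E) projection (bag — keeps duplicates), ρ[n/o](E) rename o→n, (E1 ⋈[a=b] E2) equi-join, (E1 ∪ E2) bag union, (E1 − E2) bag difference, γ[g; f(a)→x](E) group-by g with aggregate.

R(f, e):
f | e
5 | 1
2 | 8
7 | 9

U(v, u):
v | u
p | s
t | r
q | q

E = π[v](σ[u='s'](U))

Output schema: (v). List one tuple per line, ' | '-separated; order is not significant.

Row counts bottom-up:
  U → 3
  σ[u='s'](U) → 1
  π[v](σ[u='s'](U)) → 1

== RESULT ==
v
p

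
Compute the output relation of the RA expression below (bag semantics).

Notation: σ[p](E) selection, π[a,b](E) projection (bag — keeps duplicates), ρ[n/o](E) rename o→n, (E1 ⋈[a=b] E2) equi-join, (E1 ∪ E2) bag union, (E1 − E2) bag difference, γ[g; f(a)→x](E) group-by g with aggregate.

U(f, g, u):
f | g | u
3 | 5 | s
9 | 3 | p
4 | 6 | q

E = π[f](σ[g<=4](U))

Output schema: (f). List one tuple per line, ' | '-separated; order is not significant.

Stepwise |·|:
  U → 3
  σ[g<=4](U) → 1
  π[f](σ[g<=4](U)) → 1

== RESULT ==
f
9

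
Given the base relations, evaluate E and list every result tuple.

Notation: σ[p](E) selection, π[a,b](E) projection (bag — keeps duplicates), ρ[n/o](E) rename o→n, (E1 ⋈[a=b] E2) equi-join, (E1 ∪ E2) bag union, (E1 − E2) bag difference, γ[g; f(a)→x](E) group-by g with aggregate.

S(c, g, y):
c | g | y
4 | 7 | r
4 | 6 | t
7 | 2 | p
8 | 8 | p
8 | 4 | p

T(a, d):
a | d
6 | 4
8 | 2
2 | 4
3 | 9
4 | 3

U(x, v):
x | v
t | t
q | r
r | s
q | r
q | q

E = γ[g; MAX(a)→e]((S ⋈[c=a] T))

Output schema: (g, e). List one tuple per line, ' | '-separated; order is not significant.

Per-node cardinality:
  S → 5
  T → 5
  (S ⋈[c=a] T) → 4
  γ[g; MAX(a)→e]((S ⋈[c=a] T)) → 4

== RESULT ==
g | e
4 | 8
6 | 4
7 | 4
8 | 8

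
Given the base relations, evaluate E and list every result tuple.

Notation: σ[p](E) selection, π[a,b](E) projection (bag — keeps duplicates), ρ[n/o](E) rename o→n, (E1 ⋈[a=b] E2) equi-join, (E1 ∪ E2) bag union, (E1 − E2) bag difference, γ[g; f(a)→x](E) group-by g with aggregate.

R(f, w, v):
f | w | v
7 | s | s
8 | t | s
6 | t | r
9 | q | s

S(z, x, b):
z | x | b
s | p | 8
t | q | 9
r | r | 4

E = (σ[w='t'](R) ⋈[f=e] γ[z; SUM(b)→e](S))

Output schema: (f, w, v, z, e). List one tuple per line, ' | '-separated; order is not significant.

Subexpression sizes:
  R → 4
  σ[w='t'](R) → 2
  S → 3
  γ[z; SUM(b)→e](S) → 3
  (σ[w='t'](R) ⋈[f=e] γ[z; SUM(b)→e](S)) → 1

== RESULT ==
f | w | v | z | e
8 | t | s | s | 8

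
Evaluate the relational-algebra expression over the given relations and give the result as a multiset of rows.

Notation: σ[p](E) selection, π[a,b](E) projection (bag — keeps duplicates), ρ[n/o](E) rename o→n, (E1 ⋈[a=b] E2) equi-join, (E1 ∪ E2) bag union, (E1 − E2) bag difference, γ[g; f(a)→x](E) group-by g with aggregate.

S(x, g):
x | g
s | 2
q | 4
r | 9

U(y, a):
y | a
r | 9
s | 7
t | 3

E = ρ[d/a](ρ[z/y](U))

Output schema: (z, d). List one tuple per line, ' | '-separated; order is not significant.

Subexpression sizes:
  U → 3
  ρ[z/y](U) → 3
  ρ[d/a](ρ[z/y](U)) → 3

== RESULT ==
z | d
r | 9
s | 7
t | 3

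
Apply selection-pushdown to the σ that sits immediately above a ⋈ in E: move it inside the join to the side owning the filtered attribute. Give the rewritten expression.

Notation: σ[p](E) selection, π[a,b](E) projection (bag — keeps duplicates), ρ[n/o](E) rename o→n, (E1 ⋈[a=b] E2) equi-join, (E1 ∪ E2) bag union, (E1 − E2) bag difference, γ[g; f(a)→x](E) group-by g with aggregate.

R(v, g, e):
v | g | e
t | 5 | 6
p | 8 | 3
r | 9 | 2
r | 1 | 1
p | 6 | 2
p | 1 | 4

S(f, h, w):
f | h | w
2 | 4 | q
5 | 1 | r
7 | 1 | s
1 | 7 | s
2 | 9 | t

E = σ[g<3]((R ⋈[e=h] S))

σ filters on g, owned by the left side.
E' = (σ[g<3](R) ⋈[e=h] S)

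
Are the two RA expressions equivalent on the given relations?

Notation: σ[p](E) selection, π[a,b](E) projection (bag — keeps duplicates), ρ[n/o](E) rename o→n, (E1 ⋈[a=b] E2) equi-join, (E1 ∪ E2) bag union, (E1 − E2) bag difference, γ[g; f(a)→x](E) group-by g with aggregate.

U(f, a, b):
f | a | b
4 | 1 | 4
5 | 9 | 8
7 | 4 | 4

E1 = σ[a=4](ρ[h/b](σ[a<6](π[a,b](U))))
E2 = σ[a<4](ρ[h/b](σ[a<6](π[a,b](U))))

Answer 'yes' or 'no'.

E1 stepwise |·|:
  U → 3
  π[a,b](U) → 3
  σ[a<6](π[a,b](U)) → 2
  ρ[h/b](σ[a<6](π[a,b](U))) → 2
  σ[a=4](ρ[h/b](σ[a<6](π[a,b](U)))) → 1
E2 stepwise |·|:
  U → 3
  π[a,b](U) → 3
  σ[a<6](π[a,b](U)) → 2
  ρ[h/b](σ[a<6](π[a,b](U))) → 2
  σ[a<4](ρ[h/b](σ[a<6](π[a,b](U)))) → 1

E1 result:
a | h
4 | 4
E2 result:
a | h
1 | 4
Witness: (4, 4) appears 1× in E1 but 0× in E2.

no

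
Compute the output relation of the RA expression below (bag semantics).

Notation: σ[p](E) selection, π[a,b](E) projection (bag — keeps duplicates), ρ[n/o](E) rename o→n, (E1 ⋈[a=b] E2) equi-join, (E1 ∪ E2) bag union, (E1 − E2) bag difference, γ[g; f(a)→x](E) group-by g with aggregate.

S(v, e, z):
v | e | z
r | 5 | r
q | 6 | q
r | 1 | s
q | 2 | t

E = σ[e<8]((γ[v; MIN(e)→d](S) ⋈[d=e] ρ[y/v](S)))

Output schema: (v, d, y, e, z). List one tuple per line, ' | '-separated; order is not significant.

Subexpression sizes:
  S → 4
  γ[v; MIN(e)→d](S) → 2
  S → 4
  ρ[y/v](S) → 4
  (γ[v; MIN(e)→d](S) ⋈[d=e] ρ[y/v](S)) → 2
  σ[e<8]((γ[v; MIN(e)→d](S) ⋈[d=e] ρ[y/v](S))) → 2

== RESULT ==
v | d | y | e | z
q | 2 | q | 2 | t
r | 1 | r | 1 | s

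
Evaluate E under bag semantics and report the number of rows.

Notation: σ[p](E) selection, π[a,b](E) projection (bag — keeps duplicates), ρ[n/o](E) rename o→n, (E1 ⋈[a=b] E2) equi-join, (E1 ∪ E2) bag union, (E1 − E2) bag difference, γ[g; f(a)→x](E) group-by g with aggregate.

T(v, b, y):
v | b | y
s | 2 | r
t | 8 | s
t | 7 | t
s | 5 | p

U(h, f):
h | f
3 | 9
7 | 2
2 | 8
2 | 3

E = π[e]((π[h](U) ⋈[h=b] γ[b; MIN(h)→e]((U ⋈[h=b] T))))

Row counts bottom-up:
  U → 4
  π[h](U) → 4
  U → 4
  T → 4
  (U ⋈[h=b] T) → 3
  γ[b; MIN(h)→e]((U ⋈[h=b] T)) → 2
  (π[h](U) ⋈[h=b] γ[b; MIN(h)→e]((U ⋈[h=b] T))) → 3
  π[e]((π[h](U) ⋈[h=b] γ[b; MIN(h)→e]((U ⋈[h=b] T)))) → 3

|E| = 3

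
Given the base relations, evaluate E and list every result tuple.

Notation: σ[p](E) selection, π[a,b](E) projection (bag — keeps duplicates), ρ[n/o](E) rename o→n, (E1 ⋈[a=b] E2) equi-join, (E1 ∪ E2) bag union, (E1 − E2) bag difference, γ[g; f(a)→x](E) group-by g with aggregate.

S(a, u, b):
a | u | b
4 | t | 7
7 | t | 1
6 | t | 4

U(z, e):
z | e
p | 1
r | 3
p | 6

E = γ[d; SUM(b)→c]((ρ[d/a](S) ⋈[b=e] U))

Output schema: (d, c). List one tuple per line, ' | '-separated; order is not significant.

Stepwise |·|:
  S → 3
  ρ[d/a](S) → 3
  U → 3
  (ρ[d/a](S) ⋈[b=e] U) → 1
  γ[d; SUM(b)→c]((ρ[d/a](S) ⋈[b=e] U)) → 1

== RESULT ==
d | c
7 | 1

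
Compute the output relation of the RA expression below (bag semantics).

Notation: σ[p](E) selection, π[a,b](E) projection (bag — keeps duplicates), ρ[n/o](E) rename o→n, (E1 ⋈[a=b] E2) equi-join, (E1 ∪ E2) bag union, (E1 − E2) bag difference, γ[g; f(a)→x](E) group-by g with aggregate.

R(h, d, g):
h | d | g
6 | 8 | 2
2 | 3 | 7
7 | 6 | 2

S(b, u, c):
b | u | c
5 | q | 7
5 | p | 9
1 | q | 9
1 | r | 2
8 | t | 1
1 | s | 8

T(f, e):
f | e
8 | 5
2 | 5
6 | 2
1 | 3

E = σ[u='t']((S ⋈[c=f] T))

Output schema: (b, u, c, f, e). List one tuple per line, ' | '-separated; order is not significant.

Stepwise |·|:
  S → 6
  T → 4
  (S ⋈[c=f] T) → 3
  σ[u='t']((S ⋈[c=f] T)) → 1

== RESULT ==
b | u | c | f | e
8 | t | 1 | 1 | 3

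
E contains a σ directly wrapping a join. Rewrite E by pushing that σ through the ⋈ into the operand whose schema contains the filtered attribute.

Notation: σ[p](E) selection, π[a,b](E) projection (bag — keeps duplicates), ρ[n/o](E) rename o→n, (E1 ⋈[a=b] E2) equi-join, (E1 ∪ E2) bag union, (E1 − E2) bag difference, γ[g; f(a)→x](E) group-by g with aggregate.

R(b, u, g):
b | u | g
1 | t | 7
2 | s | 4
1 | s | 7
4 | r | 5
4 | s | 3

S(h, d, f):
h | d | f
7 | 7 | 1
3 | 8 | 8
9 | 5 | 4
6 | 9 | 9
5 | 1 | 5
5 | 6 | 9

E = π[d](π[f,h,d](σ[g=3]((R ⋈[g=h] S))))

σ filters on g, owned by the left side.
E' = π[d](π[f,h,d]((σ[g=3](R) ⋈[g=h] S)))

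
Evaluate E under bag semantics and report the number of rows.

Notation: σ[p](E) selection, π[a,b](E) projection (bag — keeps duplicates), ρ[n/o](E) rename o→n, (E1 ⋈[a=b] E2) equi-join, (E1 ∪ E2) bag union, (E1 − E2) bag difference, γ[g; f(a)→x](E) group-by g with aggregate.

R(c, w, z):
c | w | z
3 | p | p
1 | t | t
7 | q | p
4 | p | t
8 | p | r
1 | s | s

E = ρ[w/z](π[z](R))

Subexpression sizes:
  R → 6
  π[z](R) → 6
  ρ[w/z](π[z](R)) → 6

|E| = 6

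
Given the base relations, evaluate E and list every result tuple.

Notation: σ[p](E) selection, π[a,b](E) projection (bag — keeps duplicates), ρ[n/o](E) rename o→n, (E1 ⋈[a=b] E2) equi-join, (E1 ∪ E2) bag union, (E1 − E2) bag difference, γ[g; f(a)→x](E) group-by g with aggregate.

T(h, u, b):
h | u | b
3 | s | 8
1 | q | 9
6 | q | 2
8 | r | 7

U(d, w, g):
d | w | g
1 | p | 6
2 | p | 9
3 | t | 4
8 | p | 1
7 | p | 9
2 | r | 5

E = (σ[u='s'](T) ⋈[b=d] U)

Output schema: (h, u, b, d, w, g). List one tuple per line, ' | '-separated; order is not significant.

Per-node cardinality:
  T → 4
  σ[u='s'](T) → 1
  U → 6
  (σ[u='s'](T) ⋈[b=d] U) → 1

== RESULT ==
h | u | b | d | w | g
3 | s | 8 | 8 | p | 1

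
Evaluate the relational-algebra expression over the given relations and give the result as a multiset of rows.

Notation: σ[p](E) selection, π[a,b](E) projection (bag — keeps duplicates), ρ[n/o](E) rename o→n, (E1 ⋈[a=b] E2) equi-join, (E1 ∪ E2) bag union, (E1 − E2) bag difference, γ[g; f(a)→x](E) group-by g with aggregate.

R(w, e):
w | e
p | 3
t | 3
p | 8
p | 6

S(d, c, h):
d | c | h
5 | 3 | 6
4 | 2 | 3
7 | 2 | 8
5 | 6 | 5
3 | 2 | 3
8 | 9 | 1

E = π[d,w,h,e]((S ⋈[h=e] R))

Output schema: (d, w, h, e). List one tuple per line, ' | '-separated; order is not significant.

Subexpression sizes:
  S → 6
  R → 4
  (S ⋈[h=e] R) → 6
  π[d,w,h,e]((S ⋈[h=e] R)) → 6

== RESULT ==
d | w | h | e
3 | p | 3 | 3
3 | t | 3 | 3
4 | p | 3 | 3
4 | t | 3 | 3
5 | p | 6 | 6
7 | p | 8 | 8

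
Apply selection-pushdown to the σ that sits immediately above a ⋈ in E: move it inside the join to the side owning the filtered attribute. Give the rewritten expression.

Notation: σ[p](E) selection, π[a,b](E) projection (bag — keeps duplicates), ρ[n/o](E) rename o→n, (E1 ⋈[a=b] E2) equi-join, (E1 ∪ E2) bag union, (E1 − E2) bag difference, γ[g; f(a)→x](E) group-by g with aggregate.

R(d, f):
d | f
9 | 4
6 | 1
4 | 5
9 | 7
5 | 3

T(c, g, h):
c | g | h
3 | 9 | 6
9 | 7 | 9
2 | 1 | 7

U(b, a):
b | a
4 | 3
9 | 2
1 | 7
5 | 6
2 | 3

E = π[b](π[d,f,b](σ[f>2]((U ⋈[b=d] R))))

σ filters on f, owned by the right side.
E' = π[b](π[d,f,b]((U ⋈[b=d] σ[f>2](R))))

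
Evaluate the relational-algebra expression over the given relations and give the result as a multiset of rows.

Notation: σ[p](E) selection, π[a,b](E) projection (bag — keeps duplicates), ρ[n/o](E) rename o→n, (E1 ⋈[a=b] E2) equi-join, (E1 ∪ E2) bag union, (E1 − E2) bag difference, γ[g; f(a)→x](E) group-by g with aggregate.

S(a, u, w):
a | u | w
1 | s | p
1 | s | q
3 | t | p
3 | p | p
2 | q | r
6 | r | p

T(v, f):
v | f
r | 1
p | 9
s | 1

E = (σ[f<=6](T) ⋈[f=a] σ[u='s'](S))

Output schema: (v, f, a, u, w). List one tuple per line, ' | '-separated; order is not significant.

Stepwise |·|:
  T → 3
  σ[f<=6](T) → 2
  S → 6
  σ[u='s'](S) → 2
  (σ[f<=6](T) ⋈[f=a] σ[u='s'](S)) → 4

== RESULT ==
v | f | a | u | w
r | 1 | 1 | s | p
r | 1 | 1 | s | q
s | 1 | 1 | s | p
s | 1 | 1 | s | q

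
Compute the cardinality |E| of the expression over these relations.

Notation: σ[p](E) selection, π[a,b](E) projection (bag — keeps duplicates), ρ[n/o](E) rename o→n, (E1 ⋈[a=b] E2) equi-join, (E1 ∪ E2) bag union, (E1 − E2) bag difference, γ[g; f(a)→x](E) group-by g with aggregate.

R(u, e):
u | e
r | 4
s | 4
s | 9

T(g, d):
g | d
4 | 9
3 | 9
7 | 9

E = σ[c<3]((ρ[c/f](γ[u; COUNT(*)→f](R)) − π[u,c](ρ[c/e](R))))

Per-node cardinality:
  R → 3
  γ[u; COUNT(*)→f](R) → 2
  ρ[c/f](γ[u; COUNT(*)→f](R)) → 2
  R → 3
  ρ[c/e](R) → 3
  π[u,c](ρ[c/e](R)) → 3
  (ρ[c/f](γ[u; COUNT(*)→f](R)) − π[u,c](ρ[c/e](R))) → 2
  σ[c<3]((ρ[c/f](γ[u; COUNT(*)→f](R)) − π[u,c](ρ[c/e](R)))) → 2

|E| = 2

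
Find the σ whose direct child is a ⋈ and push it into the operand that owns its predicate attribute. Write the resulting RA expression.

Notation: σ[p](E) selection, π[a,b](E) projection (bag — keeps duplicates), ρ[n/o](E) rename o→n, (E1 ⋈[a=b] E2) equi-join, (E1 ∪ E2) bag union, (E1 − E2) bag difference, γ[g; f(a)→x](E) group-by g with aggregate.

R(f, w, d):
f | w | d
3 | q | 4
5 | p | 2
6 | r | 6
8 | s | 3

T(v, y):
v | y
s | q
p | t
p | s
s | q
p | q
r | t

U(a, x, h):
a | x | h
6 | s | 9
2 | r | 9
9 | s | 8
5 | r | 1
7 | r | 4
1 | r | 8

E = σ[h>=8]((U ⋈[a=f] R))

σ filters on h, owned by the left side.
E' = (σ[h>=8](U) ⋈[a=f] R)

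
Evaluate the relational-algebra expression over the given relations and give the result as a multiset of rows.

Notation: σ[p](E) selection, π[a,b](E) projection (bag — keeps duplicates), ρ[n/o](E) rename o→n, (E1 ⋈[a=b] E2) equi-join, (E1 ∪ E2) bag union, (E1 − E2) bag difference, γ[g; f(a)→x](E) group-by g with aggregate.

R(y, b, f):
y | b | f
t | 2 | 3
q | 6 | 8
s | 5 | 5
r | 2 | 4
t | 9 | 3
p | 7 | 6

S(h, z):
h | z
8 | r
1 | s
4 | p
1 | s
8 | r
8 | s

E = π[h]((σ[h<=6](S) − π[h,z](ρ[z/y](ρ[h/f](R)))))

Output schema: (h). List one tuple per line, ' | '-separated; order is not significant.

Per-node cardinality:
  S → 6
  σ[h<=6](S) → 3
  R → 6
  ρ[h/f](R) → 6
  ρ[z/y](ρ[h/f](R)) → 6
  π[h,z](ρ[z/y](ρ[h/f](R))) → 6
  (σ[h<=6](S) − π[h,z](ρ[z/y](ρ[h/f](R)))) → 3
  π[h]((σ[h<=6](S) − π[h,z](ρ[z/y](ρ[h/f](R))))) → 3

== RESULT ==
h
1
1
4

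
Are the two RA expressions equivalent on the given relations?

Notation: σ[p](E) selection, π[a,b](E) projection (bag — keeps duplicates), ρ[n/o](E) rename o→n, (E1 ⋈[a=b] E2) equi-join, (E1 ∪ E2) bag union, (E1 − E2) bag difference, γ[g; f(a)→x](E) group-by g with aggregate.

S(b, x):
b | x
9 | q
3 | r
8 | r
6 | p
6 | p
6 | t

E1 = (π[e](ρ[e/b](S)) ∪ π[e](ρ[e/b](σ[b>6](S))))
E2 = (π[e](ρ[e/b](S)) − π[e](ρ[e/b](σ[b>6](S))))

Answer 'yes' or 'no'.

E1 subexpression sizes:
  S → 6
  ρ[e/b](S) → 6
  π[e](ρ[e/b](S)) → 6
  S → 6
  σ[b>6](S) → 2
  ρ[e/b](σ[b>6](S)) → 2
  π[e](ρ[e/b](σ[b>6](S))) → 2
  (π[e](ρ[e/b](S)) ∪ π[e](ρ[e/b](σ[b>6](S)))) → 8
E2 subexpression sizes:
  S → 6
  ρ[e/b](S) → 6
  π[e](ρ[e/b](S)) → 6
  S → 6
  σ[b>6](S) → 2
  ρ[e/b](σ[b>6](S)) → 2
  π[e](ρ[e/b](σ[b>6](S))) → 2
  (π[e](ρ[e/b](S)) − π[e](ρ[e/b](σ[b>6](S)))) → 4

E1 result:
e
3
6
6
6
8
8
9
9
E2 result:
e
3
6
6
6
Witness: (8,) appears 2× in E1 but 0× in E2.

no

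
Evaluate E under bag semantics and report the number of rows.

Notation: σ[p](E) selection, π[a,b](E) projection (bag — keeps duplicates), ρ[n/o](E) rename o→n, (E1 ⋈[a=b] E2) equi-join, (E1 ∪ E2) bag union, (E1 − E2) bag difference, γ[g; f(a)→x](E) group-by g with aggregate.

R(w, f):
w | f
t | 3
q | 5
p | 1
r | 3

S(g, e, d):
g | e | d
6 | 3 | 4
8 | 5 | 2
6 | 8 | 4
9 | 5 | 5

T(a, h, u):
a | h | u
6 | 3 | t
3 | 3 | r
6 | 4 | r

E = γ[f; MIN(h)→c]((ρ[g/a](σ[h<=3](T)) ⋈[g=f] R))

Stepwise |·|:
  T → 3
  σ[h<=3](T) → 2
  ρ[g/a](σ[h<=3](T)) → 2
  R → 4
  (ρ[g/a](σ[h<=3](T)) ⋈[g=f] R) → 2
  γ[f; MIN(h)→c]((ρ[g/a](σ[h<=3](T)) ⋈[g=f] R)) → 1

|E| = 1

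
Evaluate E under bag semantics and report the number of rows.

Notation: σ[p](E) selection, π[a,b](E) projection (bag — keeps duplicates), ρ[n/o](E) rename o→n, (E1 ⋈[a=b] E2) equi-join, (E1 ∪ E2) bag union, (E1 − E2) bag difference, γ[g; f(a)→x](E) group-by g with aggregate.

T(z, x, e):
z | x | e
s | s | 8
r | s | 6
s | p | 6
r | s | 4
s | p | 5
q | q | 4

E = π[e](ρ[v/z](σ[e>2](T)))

Stepwise |·|:
  T → 6
  σ[e>2](T) → 6
  ρ[v/z](σ[e>2](T)) → 6
  π[e](ρ[v/z](σ[e>2](T))) → 6

|E| = 6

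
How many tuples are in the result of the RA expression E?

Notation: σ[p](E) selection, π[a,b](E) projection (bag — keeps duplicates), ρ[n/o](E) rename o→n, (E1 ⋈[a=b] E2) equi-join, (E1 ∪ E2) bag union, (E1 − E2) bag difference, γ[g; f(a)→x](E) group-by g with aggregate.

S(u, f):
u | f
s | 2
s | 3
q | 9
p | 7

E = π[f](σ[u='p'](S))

Row counts bottom-up:
  S → 4
  σ[u='p'](S) → 1
  π[f](σ[u='p'](S)) → 1

|E| = 1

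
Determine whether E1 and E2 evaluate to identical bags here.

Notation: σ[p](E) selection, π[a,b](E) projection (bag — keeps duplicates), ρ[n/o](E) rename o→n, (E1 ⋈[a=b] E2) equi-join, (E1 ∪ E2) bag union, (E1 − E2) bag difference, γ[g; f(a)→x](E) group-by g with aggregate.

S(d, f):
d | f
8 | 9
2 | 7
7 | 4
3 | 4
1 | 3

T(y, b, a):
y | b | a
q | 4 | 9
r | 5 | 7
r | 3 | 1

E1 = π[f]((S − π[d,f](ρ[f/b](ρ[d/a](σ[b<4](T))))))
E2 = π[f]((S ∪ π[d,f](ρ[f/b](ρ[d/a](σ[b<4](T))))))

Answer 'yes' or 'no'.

E1 subexpression sizes:
  S → 5
  T → 3
  σ[b<4](T) → 1
  ρ[d/a](σ[b<4](T)) → 1
  ρ[f/b](ρ[d/a](σ[b<4](T))) → 1
  π[d,f](ρ[f/b](ρ[d/a](σ[b<4](T)))) → 1
  (S − π[d,f](ρ[f/b](ρ[d/a](σ[b<4](T))))) → 4
  π[f]((S − π[d,f](ρ[f/b](ρ[d/a](σ[b<4](T)))))) → 4
E2 subexpression sizes:
  S → 5
  T → 3
  σ[b<4](T) → 1
  ρ[d/a](σ[b<4](T)) → 1
  ρ[f/b](ρ[d/a](σ[b<4](T))) → 1
  π[d,f](ρ[f/b](ρ[d/a](σ[b<4](T)))) → 1
  (S ∪ π[d,f](ρ[f/b](ρ[d/a](σ[b<4](T))))) → 6
  π[f]((S ∪ π[d,f](ρ[f/b](ρ[d/a](σ[b<4](T)))))) → 6

E1 result:
f
4
4
7
9
E2 result:
f
3
3
4
4
7
9
Witness: (3,) appears 0× in E1 but 2× in E2.

no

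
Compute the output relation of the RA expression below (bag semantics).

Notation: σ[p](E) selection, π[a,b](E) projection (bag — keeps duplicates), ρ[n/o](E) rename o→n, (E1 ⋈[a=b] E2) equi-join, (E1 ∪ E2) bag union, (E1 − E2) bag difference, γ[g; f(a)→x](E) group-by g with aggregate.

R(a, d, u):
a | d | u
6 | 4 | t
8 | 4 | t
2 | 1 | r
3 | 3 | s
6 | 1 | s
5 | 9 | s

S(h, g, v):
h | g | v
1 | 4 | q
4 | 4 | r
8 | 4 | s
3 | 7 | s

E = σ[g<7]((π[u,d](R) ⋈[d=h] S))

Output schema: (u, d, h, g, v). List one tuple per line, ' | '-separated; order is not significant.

Subexpression sizes:
  R → 6
  π[u,d](R) → 6
  S → 4
  (π[u,d](R) ⋈[d=h] S) → 5
  σ[g<7]((π[u,d](R) ⋈[d=h] S)) → 4

== RESULT ==
u | d | h | g | v
r | 1 | 1 | 4 | q
s | 1 | 1 | 4 | q
t | 4 | 4 | 4 | r
t | 4 | 4 | 4 | r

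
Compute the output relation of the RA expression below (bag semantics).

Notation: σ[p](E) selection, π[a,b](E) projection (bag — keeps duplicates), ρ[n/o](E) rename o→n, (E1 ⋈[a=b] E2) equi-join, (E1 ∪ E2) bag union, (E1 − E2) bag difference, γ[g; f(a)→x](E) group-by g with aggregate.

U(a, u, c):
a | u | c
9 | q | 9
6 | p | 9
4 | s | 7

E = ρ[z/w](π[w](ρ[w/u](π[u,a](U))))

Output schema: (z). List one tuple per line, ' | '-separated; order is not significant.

Row counts bottom-up:
  U → 3
  π[u,a](U) → 3
  ρ[w/u](π[u,a](U)) → 3
  π[w](ρ[w/u](π[u,a](U))) → 3
  ρ[z/w](π[w](ρ[w/u](π[u,a](U)))) → 3

== RESULT ==
z
p
q
s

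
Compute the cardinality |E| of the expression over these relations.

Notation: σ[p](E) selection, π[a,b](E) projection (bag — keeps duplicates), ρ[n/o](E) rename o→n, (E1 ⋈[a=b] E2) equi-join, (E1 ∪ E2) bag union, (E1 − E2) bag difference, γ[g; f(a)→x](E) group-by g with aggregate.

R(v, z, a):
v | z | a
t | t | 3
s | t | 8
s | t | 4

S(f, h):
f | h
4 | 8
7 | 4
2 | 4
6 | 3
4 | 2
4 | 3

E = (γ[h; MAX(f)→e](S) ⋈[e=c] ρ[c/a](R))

Row counts bottom-up:
  S → 6
  γ[h; MAX(f)→e](S) → 4
  R → 3
  ρ[c/a](R) → 3
  (γ[h; MAX(f)→e](S) ⋈[e=c] ρ[c/a](R)) → 2

|E| = 2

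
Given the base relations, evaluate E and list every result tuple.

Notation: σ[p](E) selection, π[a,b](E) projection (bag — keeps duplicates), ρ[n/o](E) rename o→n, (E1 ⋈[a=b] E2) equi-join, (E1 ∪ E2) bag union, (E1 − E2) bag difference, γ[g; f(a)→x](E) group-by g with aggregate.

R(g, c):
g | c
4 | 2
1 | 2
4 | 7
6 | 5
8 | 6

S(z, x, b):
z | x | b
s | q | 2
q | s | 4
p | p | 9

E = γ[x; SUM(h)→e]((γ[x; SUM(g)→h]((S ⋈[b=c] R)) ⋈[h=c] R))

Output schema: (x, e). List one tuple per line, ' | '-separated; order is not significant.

Row counts bottom-up:
  S → 3
  R → 5
  (S ⋈[b=c] R) → 2
  γ[x; SUM(g)→h]((S ⋈[b=c] R)) → 1
  R → 5
  (γ[x; SUM(g)→h]((S ⋈[b=c] R)) ⋈[h=c] R) → 1
  γ[x; SUM(h)→e]((γ[x; SUM(g)→h]((S ⋈[b=c] R)) ⋈[h=c] R)) → 1

== RESULT ==
x | e
q | 5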